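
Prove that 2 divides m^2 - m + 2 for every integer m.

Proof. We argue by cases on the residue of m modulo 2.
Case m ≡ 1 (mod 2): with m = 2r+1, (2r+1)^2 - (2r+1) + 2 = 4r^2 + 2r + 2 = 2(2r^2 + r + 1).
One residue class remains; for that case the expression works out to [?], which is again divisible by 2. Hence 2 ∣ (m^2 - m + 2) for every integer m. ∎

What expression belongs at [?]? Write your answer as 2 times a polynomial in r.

2(2r^2 - r + 1)

The residues treated are {1}, so the missing case is m ≡ 0 (mod 2); write m = 2r.
Then (2r)^2 - (2r) + 2 = 4r^2 - 2r + 2 = 2(2r^2 - r + 1).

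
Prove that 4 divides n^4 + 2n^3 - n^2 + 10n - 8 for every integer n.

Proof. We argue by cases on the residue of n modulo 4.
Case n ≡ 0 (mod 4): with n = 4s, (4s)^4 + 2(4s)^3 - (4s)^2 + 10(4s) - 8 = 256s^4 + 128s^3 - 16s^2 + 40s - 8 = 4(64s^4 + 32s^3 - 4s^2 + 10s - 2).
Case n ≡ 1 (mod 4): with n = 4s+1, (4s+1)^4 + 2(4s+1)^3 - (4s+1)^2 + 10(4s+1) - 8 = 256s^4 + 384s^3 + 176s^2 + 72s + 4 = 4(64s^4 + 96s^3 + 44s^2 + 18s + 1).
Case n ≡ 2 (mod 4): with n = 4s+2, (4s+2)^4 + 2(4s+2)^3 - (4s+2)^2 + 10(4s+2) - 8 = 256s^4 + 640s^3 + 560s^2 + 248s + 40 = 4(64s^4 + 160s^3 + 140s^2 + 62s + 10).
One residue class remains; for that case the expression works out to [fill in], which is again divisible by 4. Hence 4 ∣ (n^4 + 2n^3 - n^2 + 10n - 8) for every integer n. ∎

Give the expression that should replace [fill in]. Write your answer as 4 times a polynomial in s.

4(64s^4 + 224s^3 + 284s^2 + 166s + 37)

Only n ≡ 3 (mod 4) is unaccounted for. Put n = 4s+3:
(4s+3)^4 + 2(4s+3)^3 - (4s+3)^2 + 10(4s+3) - 8 expands to 256s^4 + 896s^3 + 1136s^2 + 664s + 148,
and factoring out 4 leaves 4(64s^4 + 224s^3 + 284s^2 + 166s + 37).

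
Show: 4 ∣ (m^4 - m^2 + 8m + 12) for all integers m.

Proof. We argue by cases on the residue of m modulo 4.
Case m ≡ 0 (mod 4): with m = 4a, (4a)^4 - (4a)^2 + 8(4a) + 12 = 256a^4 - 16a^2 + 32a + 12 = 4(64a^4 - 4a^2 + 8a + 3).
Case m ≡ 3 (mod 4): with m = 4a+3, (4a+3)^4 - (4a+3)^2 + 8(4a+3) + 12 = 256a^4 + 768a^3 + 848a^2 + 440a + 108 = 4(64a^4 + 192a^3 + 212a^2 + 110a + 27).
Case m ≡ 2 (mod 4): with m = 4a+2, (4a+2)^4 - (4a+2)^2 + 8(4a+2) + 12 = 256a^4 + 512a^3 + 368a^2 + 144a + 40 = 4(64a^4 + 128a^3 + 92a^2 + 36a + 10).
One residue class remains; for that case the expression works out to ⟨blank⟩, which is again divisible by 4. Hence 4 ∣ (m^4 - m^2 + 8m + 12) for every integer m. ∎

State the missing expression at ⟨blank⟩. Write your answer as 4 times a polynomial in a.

4(64a^4 + 64a^3 + 20a^2 + 10a + 5)

Only m ≡ 1 (mod 4) is unaccounted for. Put m = 4a+1:
(4a+1)^4 - (4a+1)^2 + 8(4a+1) + 12 expands to 256a^4 + 256a^3 + 80a^2 + 40a + 20,
and factoring out 4 leaves 4(64a^4 + 64a^3 + 20a^2 + 10a + 5).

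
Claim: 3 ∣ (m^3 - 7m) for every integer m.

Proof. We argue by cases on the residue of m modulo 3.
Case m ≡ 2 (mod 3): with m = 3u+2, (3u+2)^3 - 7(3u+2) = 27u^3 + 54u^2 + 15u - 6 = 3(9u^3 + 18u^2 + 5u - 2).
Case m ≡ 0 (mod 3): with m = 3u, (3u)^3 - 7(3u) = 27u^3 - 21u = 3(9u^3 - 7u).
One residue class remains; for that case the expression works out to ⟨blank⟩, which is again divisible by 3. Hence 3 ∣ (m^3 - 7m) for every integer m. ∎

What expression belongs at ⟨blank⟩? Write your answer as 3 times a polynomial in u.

The residues treated are {2, 0}, so the missing case is m ≡ 1 (mod 3); write m = 3u+1.
Then (3u+1)^3 - 7(3u+1) = 27u^3 + 27u^2 - 12u - 6 = 3(9u^3 + 9u^2 - 4u - 2).

3(9u^3 + 9u^2 - 4u - 2)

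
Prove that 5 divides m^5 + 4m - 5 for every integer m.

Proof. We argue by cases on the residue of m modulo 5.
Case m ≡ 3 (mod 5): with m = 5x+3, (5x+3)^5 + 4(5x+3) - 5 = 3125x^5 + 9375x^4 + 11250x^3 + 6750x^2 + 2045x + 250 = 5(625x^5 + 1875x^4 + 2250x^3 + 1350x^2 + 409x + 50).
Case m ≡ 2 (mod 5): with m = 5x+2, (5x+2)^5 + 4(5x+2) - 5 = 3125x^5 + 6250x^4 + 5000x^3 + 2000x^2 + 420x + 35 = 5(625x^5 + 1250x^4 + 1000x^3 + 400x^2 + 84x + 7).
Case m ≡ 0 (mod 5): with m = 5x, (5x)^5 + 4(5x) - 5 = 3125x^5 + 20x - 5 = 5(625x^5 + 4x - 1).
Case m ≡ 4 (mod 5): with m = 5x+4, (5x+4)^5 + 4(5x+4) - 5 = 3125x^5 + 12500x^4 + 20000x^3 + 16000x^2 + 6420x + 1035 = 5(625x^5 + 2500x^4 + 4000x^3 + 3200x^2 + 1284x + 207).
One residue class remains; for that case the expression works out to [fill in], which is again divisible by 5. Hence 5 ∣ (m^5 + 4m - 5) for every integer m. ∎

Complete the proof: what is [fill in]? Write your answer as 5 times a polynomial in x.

5(625x^5 + 625x^4 + 250x^3 + 50x^2 + 9x)

The residues treated are {3, 2, 0, 4}, so the missing case is m ≡ 1 (mod 5); write m = 5x+1.
Then (5x+1)^5 + 4(5x+1) - 5 = 3125x^5 + 3125x^4 + 1250x^3 + 250x^2 + 45x = 5(625x^5 + 625x^4 + 250x^3 + 50x^2 + 9x).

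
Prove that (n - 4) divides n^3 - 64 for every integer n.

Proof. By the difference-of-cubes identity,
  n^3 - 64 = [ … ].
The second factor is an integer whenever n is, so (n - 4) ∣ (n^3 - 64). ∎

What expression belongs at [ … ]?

(n - 4)(n^2 + 4n + 16)

a^3 - b^3 = (a - b)(a^2 + ab + b^2). With a = n, b = 4:
n^3 - 64 = (n - 4)(n^2 + 4n + 16).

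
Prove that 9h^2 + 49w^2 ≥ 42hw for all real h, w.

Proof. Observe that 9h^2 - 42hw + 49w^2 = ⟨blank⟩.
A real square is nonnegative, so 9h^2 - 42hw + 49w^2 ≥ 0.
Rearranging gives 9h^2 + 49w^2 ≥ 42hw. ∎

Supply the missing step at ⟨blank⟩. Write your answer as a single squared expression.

(3h - 7w)^2

The leading and trailing coefficients are 3^2 and 7^2, and 42 = 2·3·7, so the trinomial is (3h - 7w)^2.
Hence 9h^2 - 42hw + 49w^2 ≥ 0.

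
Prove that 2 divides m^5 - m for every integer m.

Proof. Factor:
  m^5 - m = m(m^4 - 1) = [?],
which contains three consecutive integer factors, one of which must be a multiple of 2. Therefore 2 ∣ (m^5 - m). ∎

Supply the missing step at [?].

(m - 1)m(m + 1)(m^2 + 1)

m^4 - 1 = (m^2 - 1)(m^2 + 1), and m^2 - 1 = (m-1)(m+1).
So m(m^4 - 1) = (m - 1)m(m + 1)(m^2 + 1).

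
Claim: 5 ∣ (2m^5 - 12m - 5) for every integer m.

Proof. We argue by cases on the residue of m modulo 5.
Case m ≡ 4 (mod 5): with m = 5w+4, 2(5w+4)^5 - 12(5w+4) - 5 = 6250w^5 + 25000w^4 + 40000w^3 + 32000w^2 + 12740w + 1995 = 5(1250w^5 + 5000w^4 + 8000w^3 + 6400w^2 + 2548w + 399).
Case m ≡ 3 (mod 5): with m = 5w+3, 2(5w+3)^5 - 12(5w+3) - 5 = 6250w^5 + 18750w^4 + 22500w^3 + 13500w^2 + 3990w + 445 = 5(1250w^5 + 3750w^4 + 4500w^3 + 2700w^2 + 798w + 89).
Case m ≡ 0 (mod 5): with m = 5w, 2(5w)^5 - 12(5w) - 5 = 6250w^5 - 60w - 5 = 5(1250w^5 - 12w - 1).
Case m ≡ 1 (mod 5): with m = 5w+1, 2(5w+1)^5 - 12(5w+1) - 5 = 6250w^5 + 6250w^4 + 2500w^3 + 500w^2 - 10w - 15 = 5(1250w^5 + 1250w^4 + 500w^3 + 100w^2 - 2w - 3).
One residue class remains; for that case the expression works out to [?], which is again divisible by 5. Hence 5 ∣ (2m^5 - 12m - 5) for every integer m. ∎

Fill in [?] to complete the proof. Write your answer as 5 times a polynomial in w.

5(1250w^5 + 2500w^4 + 2000w^3 + 800w^2 + 148w + 7)

Only m ≡ 2 (mod 5) is unaccounted for. Put m = 5w+2:
2(5w+2)^5 - 12(5w+2) - 5 expands to 6250w^5 + 12500w^4 + 10000w^3 + 4000w^2 + 740w + 35,
and factoring out 5 leaves 5(1250w^5 + 2500w^4 + 2000w^3 + 800w^2 + 148w + 7).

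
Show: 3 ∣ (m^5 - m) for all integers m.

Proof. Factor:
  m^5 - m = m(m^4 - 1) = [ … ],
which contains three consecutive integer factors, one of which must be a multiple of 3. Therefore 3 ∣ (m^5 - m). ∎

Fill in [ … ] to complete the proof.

(m - 1)m(m + 1)(m^2 + 1)

m^4 - 1 = (m^2 - 1)(m^2 + 1), and m^2 - 1 = (m-1)(m+1).
So m(m^4 - 1) = (m - 1)m(m + 1)(m^2 + 1).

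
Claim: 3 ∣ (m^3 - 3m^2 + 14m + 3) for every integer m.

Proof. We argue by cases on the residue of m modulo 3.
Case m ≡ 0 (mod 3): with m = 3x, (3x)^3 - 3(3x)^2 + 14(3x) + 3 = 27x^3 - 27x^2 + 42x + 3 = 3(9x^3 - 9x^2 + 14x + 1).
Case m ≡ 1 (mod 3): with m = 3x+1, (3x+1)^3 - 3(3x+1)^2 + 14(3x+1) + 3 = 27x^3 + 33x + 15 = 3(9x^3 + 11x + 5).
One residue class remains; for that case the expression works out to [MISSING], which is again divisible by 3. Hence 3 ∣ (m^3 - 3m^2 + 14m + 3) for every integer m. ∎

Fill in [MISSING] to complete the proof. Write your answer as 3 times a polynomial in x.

3(9x^3 + 9x^2 + 14x + 9)

The residues treated are {0, 1}, so the missing case is m ≡ 2 (mod 3); write m = 3x+2.
Then (3x+2)^3 - 3(3x+2)^2 + 14(3x+2) + 3 = 27x^3 + 27x^2 + 42x + 27 = 3(9x^3 + 9x^2 + 14x + 9).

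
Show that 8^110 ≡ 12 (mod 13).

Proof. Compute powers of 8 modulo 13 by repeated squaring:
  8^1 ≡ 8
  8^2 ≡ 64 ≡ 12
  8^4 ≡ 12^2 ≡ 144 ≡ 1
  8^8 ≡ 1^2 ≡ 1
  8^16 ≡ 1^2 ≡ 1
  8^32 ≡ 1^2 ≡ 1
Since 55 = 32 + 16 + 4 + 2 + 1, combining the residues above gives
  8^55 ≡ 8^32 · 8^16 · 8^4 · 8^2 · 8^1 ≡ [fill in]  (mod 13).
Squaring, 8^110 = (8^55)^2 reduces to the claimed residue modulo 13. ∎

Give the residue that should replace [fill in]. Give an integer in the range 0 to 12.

8^32 · 8^16 · 8^4 · 8^2 · 8^1 ≡ 1 · 1 · 1 · 12 · 8 = 96.
96 mod 13 = 5, so 8^55 ≡ 5 (mod 13).

5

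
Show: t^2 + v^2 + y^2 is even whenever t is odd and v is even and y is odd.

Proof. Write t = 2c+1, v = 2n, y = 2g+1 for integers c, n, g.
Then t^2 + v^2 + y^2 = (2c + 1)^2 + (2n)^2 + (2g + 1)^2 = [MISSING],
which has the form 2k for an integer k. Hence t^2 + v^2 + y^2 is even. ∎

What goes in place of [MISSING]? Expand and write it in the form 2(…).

(2c + 1)^2 + (2n)^2 + (2g + 1)^2 = 4c^2 + 4c + 4g^2 + 4g + 4n^2 + 2
= 2(2c^2 + 2c + 2g^2 + 2g + 2n^2 + 1).
Since 2c^2 + 2c + 2g^2 + 2g + 2n^2 + 1 is an integer, the sum of squares is of the form 2k for an integer k.

2(2c^2 + 2c + 2g^2 + 2g + 2n^2 + 1)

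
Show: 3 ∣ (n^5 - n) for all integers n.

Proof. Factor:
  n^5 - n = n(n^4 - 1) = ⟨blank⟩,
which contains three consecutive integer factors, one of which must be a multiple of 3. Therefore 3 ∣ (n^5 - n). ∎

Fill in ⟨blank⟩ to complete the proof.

n^4 - 1 = (n^2 - 1)(n^2 + 1), and n^2 - 1 = (n-1)(n+1).
So n(n^4 - 1) = (n - 1)n(n + 1)(n^2 + 1).

(n - 1)n(n + 1)(n^2 + 1)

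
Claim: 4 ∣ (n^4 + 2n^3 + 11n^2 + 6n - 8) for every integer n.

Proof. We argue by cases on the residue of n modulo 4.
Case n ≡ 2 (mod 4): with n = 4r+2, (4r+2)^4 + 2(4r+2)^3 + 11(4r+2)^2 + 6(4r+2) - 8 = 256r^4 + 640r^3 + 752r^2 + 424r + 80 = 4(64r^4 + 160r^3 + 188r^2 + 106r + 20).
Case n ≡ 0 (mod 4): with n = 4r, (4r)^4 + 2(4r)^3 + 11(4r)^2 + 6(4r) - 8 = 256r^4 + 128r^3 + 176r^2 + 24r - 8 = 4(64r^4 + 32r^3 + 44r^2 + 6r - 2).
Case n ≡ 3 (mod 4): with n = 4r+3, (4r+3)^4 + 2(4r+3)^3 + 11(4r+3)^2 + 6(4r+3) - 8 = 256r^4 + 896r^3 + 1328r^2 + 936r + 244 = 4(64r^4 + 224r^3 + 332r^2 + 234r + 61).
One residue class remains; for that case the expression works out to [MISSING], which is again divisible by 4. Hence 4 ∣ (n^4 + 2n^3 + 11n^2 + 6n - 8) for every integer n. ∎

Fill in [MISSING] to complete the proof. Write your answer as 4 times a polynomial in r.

4(64r^4 + 96r^3 + 92r^2 + 38r + 3)

Only n ≡ 1 (mod 4) is unaccounted for. Put n = 4r+1:
(4r+1)^4 + 2(4r+1)^3 + 11(4r+1)^2 + 6(4r+1) - 8 expands to 256r^4 + 384r^3 + 368r^2 + 152r + 12,
and factoring out 4 leaves 4(64r^4 + 96r^3 + 92r^2 + 38r + 3).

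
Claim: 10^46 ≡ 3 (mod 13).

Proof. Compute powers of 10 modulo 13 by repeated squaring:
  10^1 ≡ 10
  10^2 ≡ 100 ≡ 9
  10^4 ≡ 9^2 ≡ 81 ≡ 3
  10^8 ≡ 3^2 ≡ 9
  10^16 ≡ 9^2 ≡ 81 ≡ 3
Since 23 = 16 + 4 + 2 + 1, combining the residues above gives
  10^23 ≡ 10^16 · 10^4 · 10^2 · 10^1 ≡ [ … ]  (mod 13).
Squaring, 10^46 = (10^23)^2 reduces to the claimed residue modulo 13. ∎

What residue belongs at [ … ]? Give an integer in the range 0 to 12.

10^16 · 10^4 · 10^2 · 10^1 ≡ 3 · 3 · 9 · 10 = 810.
810 mod 13 = 4, so 10^23 ≡ 4 (mod 13).

4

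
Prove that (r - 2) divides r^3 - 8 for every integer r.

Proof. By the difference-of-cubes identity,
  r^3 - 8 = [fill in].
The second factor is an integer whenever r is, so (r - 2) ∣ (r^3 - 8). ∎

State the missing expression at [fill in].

(r - 2)(r^2 + 2r + 4)

Polynomial division of r^3 - 8 by r - 2 leaves remainder 0 and quotient r^2 + 2r + 4.
Hence r^3 - 8 = (r - 2)(r^2 + 2r + 4).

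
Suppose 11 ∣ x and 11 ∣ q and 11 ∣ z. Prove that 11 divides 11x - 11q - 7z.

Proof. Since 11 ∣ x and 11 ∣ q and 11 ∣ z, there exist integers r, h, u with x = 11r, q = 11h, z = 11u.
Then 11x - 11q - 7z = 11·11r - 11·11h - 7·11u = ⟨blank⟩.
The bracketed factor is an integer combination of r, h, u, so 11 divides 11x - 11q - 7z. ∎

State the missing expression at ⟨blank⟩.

Pull the common 11 out of every term: 11·11r - 11·11h - 7·11u = 11(-11h + 11r - 7u).
-11h + 11r - 7u is an integer, which exhibits the divisibility.

11(-11h + 11r - 7u)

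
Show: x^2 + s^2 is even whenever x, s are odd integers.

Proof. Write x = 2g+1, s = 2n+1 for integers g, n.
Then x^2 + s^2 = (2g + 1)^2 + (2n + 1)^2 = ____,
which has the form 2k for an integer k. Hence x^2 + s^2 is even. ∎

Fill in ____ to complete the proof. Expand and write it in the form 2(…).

2(2g^2 + 2g + 2n^2 + 2n + 1)

(2g + 1)^2 + (2n + 1)^2 = 4g^2 + 4g + 4n^2 + 4n + 2
= 2(2g^2 + 2g + 2n^2 + 2n + 1).
Since 2g^2 + 2g + 2n^2 + 2n + 1 is an integer, the sum of squares is of the form 2k for an integer k.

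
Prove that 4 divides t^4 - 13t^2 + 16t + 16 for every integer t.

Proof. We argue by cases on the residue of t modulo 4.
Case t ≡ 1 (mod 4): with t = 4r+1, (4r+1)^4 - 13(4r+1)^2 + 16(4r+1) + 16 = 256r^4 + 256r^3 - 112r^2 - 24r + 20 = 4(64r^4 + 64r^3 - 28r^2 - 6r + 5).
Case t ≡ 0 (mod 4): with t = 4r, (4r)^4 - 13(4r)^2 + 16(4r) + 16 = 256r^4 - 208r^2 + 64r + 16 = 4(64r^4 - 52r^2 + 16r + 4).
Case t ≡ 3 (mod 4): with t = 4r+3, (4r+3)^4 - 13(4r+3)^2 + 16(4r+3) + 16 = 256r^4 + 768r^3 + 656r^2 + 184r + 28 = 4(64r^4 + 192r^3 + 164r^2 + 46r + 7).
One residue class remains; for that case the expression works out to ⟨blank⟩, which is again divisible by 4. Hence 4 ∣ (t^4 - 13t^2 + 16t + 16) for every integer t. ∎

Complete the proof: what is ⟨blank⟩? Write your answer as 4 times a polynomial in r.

4(64r^4 + 128r^3 + 44r^2 - 4r + 3)

The residues treated are {1, 0, 3}, so the missing case is t ≡ 2 (mod 4); write t = 4r+2.
Then (4r+2)^4 - 13(4r+2)^2 + 16(4r+2) + 16 = 256r^4 + 512r^3 + 176r^2 - 16r + 12 = 4(64r^4 + 128r^3 + 44r^2 - 4r + 3).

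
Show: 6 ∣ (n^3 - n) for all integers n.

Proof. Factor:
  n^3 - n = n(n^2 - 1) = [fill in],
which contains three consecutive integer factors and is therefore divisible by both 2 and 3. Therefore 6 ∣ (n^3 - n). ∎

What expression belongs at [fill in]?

n(n^2 - 1) = n(n - 1)(n + 1) = (n - 1)n(n + 1).
These three factors are consecutive integers, so their product is divisible by 6.

(n - 1)n(n + 1)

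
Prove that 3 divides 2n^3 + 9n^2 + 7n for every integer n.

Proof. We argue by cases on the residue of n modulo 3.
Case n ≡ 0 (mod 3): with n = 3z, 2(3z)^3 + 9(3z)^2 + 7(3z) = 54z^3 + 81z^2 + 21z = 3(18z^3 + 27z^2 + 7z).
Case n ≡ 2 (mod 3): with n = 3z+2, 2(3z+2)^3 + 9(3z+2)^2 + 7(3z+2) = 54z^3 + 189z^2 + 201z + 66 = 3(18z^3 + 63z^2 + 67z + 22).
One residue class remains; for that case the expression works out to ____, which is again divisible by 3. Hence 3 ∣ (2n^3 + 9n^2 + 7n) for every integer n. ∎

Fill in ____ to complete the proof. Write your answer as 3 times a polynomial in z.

The residues treated are {0, 2}, so the missing case is n ≡ 1 (mod 3); write n = 3z+1.
Then 2(3z+1)^3 + 9(3z+1)^2 + 7(3z+1) = 54z^3 + 135z^2 + 93z + 18 = 3(18z^3 + 45z^2 + 31z + 6).

3(18z^3 + 45z^2 + 31z + 6)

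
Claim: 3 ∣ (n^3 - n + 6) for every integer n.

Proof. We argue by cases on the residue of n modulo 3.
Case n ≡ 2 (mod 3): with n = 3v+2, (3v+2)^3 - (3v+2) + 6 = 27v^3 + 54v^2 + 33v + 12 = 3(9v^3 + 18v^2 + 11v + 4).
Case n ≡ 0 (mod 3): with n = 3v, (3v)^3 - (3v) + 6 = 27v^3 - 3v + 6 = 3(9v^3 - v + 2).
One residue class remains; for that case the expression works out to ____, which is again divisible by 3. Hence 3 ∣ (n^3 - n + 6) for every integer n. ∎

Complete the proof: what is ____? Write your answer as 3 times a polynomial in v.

The residues treated are {2, 0}, so the missing case is n ≡ 1 (mod 3); write n = 3v+1.
Then (3v+1)^3 - (3v+1) + 6 = 27v^3 + 27v^2 + 6v + 6 = 3(9v^3 + 9v^2 + 2v + 2).

3(9v^3 + 9v^2 + 2v + 2)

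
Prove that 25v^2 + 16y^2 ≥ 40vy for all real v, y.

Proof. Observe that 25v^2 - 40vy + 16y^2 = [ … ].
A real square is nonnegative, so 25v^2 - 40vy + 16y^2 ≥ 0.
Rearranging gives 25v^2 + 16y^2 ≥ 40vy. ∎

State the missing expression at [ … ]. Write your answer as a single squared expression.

(5v - 4y)^2

The leading and trailing coefficients are 5^2 and 4^2, and 40 = 2·5·4, so the trinomial is (5v - 4y)^2.
Hence 25v^2 - 40vy + 16y^2 ≥ 0.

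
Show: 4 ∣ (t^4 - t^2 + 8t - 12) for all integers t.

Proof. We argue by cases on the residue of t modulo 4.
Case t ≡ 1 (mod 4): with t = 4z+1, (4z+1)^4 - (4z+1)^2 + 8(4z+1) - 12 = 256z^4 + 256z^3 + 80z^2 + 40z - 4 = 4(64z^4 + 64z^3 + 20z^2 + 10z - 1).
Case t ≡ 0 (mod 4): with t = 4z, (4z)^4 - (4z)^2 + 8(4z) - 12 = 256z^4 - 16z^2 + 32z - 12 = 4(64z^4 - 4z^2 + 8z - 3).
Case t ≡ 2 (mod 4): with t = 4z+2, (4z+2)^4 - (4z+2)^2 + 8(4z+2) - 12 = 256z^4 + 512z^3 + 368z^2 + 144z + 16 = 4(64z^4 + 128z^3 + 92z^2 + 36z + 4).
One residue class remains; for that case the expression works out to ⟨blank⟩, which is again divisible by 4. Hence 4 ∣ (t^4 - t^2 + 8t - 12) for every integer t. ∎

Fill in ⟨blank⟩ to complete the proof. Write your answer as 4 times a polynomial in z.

4(64z^4 + 192z^3 + 212z^2 + 110z + 21)

The residues treated are {1, 0, 2}, so the missing case is t ≡ 3 (mod 4); write t = 4z+3.
Then (4z+3)^4 - (4z+3)^2 + 8(4z+3) - 12 = 256z^4 + 768z^3 + 848z^2 + 440z + 84 = 4(64z^4 + 192z^3 + 212z^2 + 110z + 21).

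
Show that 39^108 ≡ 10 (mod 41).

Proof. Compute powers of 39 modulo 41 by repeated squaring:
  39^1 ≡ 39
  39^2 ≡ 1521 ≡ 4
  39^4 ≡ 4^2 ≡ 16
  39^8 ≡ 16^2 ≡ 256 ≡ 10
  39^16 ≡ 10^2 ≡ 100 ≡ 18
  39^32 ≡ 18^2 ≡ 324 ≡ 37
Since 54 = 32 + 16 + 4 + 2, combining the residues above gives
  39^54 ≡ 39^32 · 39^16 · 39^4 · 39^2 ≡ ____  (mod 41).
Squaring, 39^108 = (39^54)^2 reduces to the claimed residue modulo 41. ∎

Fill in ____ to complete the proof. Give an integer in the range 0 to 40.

25

39^32 · 39^16 · 39^4 · 39^2 ≡ 37 · 18 · 16 · 4 = 42624.
42624 mod 41 = 25, so 39^54 ≡ 25 (mod 41).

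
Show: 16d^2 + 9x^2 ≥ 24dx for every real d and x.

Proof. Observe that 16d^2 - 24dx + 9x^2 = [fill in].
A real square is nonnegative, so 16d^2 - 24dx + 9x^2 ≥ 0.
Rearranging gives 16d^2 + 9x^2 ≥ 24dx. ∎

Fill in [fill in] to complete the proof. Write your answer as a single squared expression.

16d^2 - 24dx + 9x^2 is a perfect-square trinomial: the outer terms are (4d)^2 and (3x)^2, and the cross term is -2·4d·3x.
So 16d^2 - 24dx + 9x^2 = (4d - 3x)^2 ≥ 0.

(4d - 3x)^2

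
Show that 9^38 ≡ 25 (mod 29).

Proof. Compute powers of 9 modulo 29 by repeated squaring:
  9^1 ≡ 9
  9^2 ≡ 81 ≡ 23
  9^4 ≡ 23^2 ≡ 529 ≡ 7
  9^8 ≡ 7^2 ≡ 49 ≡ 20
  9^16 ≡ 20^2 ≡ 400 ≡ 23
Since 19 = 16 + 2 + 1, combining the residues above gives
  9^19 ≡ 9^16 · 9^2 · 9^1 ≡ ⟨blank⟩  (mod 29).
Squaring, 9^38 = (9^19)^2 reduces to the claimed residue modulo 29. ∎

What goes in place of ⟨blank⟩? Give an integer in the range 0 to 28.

Multiply the listed residues: 23 · 23 · 9 = 529 → 4761.
Reducing modulo 29: 4761 = 164·29 + 5, so 9^19 ≡ 5.

5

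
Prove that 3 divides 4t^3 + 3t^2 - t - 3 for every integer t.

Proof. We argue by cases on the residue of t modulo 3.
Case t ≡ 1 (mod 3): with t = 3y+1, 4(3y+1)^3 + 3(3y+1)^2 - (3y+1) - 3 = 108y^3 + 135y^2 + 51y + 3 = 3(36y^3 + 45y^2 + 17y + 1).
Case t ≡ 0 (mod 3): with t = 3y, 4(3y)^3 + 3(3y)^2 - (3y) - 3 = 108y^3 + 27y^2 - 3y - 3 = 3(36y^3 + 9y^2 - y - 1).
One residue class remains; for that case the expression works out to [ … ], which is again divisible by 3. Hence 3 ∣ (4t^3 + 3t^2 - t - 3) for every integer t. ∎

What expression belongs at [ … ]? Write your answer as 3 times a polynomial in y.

3(36y^3 + 81y^2 + 59y + 13)

The residues treated are {1, 0}, so the missing case is t ≡ 2 (mod 3); write t = 3y+2.
Then 4(3y+2)^3 + 3(3y+2)^2 - (3y+2) - 3 = 108y^3 + 243y^2 + 177y + 39 = 3(36y^3 + 81y^2 + 59y + 13).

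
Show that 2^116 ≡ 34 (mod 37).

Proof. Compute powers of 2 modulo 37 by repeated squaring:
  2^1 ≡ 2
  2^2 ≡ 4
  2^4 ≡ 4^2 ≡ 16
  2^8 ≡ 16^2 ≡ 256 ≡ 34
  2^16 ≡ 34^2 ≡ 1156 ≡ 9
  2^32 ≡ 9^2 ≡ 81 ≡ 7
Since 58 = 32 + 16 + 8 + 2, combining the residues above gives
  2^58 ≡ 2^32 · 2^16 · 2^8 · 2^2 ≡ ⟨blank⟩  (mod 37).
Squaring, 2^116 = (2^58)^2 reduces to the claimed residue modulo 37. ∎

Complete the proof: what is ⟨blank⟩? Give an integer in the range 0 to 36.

Multiply the listed residues: 7 · 9 · 34 · 4 = 63 → 2142 → 8568.
Reducing modulo 37: 8568 = 231·37 + 21, so 2^58 ≡ 21.

21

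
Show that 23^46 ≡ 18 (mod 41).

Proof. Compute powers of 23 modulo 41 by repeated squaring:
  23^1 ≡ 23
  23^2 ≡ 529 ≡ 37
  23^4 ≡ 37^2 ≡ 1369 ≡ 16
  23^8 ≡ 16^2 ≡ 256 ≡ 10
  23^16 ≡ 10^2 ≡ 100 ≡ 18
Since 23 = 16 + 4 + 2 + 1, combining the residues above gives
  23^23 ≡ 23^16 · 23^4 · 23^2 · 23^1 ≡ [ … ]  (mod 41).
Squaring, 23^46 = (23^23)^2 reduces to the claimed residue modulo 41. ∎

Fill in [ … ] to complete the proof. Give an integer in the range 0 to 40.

31

Multiply the listed residues: 18 · 16 · 37 · 23 = 288 → 10656 → 245088.
Reducing modulo 41: 245088 = 5977·41 + 31, so 23^23 ≡ 31.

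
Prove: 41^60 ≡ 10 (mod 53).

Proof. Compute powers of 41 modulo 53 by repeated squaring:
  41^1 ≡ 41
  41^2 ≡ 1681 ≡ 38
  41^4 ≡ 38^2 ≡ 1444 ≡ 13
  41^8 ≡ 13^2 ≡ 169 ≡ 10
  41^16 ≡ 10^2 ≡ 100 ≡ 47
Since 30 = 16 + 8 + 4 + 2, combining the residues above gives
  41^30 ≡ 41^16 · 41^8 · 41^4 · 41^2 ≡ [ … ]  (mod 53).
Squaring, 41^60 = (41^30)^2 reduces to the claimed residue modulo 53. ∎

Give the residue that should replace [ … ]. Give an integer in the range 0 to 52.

40

Multiply the listed residues: 47 · 10 · 13 · 38 = 470 → 6110 → 232180.
Reducing modulo 53: 232180 = 4380·53 + 40, so 41^30 ≡ 40.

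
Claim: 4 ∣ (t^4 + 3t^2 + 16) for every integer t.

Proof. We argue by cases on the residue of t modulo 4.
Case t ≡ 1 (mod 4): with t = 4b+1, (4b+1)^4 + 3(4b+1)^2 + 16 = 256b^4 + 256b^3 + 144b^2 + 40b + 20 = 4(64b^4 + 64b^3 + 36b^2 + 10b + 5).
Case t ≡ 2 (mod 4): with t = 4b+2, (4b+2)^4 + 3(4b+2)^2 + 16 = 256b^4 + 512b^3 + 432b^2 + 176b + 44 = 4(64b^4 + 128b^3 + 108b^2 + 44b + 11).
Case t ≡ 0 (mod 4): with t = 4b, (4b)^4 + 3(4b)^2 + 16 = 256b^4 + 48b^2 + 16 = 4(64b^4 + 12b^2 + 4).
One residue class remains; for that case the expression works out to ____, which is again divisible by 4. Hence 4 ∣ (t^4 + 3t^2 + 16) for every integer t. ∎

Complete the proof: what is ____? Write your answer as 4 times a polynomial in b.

4(64b^4 + 192b^3 + 228b^2 + 126b + 31)

The residues treated are {1, 2, 0}, so the missing case is t ≡ 3 (mod 4); write t = 4b+3.
Then (4b+3)^4 + 3(4b+3)^2 + 16 = 256b^4 + 768b^3 + 912b^2 + 504b + 124 = 4(64b^4 + 192b^3 + 228b^2 + 126b + 31).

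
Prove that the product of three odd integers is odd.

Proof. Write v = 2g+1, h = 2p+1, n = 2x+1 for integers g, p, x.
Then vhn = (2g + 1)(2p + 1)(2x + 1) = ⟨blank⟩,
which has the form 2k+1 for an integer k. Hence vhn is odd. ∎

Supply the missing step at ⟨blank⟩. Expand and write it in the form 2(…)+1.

Expanding: (2g + 1)(2p + 1)(2x + 1) = 8gpx + 4gp + 4gx + 2g + 4px + 2p + 2x + 1.
Every term except the constant is even, so this is 2(4gpx + 2gp + 2gx + g + 2px + p + x) + 1,
and 4gpx + 2gp + 2gx + g + 2px + p + x ∈ ℤ gives the required form.

2(4gpx + 2gp + 2gx + g + 2px + p + x) + 1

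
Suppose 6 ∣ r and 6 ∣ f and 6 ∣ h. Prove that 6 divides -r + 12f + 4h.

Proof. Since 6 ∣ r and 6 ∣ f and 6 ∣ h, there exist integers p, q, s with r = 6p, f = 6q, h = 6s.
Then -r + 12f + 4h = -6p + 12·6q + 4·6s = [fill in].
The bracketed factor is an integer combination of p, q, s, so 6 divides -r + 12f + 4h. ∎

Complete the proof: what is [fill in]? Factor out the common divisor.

6(-p + 12q + 4s)

Pull the common 6 out of every term: -6p + 12·6q + 4·6s = 6(-p + 12q + 4s).
-p + 12q + 4s is an integer, which exhibits the divisibility.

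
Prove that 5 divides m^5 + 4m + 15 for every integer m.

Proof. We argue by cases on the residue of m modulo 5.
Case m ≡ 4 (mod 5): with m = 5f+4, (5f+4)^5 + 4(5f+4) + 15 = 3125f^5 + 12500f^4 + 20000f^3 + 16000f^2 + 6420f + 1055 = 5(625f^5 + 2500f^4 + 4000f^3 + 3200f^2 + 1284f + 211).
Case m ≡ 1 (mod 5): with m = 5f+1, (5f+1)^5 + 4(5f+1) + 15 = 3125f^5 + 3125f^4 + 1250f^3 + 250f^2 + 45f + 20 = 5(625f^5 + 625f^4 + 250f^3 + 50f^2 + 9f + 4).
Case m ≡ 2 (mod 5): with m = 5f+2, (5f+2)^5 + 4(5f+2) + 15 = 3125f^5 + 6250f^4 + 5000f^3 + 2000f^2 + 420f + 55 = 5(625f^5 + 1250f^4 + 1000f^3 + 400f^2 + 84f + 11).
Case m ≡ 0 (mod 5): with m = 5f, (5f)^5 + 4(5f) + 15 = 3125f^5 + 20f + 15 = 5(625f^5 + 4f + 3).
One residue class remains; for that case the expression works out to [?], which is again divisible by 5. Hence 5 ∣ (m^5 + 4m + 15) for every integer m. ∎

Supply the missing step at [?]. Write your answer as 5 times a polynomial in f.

5(625f^5 + 1875f^4 + 2250f^3 + 1350f^2 + 409f + 54)

Only m ≡ 3 (mod 5) is unaccounted for. Put m = 5f+3:
(5f+3)^5 + 4(5f+3) + 15 expands to 3125f^5 + 9375f^4 + 11250f^3 + 6750f^2 + 2045f + 270,
and factoring out 5 leaves 5(625f^5 + 1875f^4 + 2250f^3 + 1350f^2 + 409f + 54).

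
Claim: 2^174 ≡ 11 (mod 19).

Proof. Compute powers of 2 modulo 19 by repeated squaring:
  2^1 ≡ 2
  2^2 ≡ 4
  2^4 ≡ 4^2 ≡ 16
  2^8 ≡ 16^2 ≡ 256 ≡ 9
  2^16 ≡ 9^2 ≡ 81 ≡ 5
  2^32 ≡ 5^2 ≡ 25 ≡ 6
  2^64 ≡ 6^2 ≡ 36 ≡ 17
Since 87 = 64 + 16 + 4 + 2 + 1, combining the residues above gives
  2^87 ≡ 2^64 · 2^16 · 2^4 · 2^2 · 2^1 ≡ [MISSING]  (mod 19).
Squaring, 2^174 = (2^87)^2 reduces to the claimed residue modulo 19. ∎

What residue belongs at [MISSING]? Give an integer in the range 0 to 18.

Multiply the listed residues: 17 · 5 · 16 · 4 · 2 = 85 → 1360 → 5440 → 10880.
Reducing modulo 19: 10880 = 572·19 + 12, so 2^87 ≡ 12.

12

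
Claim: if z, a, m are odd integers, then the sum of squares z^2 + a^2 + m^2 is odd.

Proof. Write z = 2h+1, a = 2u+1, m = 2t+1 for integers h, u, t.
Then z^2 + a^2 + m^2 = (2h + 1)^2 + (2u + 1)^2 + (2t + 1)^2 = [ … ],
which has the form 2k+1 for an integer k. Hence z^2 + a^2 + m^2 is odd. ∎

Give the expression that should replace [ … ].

2(2h^2 + 2h + 2t^2 + 2t + 2u^2 + 2u + 1) + 1

(2h + 1)^2 + (2u + 1)^2 + (2t + 1)^2 = 4h^2 + 4h + 4t^2 + 4t + 4u^2 + 4u + 3
= 2(2h^2 + 2h + 2t^2 + 2t + 2u^2 + 2u + 1) + 1.
Since 2h^2 + 2h + 2t^2 + 2t + 2u^2 + 2u + 1 is an integer, the sum of squares is of the form 2k+1 for an integer k.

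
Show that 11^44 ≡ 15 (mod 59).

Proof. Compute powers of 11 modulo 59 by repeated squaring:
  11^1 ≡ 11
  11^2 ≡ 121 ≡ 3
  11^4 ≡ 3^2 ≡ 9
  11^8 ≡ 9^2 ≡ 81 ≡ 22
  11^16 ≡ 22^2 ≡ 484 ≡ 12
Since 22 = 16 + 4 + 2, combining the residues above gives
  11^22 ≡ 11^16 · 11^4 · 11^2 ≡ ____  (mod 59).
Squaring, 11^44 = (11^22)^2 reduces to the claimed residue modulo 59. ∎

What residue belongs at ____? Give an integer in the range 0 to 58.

29

11^16 · 11^4 · 11^2 ≡ 12 · 9 · 3 = 324.
324 mod 59 = 29, so 11^22 ≡ 29 (mod 59).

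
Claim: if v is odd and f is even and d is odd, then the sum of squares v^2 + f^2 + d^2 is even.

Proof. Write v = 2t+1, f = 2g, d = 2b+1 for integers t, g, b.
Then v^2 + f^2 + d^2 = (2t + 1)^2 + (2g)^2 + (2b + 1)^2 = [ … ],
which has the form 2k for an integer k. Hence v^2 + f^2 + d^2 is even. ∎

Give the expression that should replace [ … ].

Expanding: (2t + 1)^2 + (2g)^2 + (2b + 1)^2 = 4b^2 + 4b + 4g^2 + 4t^2 + 4t + 2.
Every term is even; pulling out the factor of 2 gives 2(2b^2 + 2b + 2g^2 + 2t^2 + 2t + 1).

2(2b^2 + 2b + 2g^2 + 2t^2 + 2t + 1)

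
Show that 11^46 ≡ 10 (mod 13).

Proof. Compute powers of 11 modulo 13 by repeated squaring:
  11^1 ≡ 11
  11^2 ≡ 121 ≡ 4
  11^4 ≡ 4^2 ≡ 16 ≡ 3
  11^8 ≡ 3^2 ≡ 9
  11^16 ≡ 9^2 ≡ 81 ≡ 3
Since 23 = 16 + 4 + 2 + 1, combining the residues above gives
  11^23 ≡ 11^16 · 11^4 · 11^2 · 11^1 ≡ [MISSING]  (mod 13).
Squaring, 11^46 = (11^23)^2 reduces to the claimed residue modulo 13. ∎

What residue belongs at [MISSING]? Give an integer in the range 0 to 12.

6

Multiply the listed residues: 3 · 3 · 4 · 11 = 9 → 36 → 396.
Reducing modulo 13: 396 = 30·13 + 6, so 11^23 ≡ 6.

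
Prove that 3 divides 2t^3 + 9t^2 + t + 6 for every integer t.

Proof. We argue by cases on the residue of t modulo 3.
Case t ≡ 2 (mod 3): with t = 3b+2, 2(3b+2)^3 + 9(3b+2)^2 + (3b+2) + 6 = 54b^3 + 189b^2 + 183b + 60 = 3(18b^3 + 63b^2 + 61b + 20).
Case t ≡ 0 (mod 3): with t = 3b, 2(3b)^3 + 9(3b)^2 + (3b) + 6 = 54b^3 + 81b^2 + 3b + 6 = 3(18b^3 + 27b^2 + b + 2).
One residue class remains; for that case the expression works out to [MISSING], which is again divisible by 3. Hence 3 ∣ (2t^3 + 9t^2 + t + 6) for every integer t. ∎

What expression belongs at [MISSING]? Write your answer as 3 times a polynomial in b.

The residues treated are {2, 0}, so the missing case is t ≡ 1 (mod 3); write t = 3b+1.
Then 2(3b+1)^3 + 9(3b+1)^2 + (3b+1) + 6 = 54b^3 + 135b^2 + 75b + 18 = 3(18b^3 + 45b^2 + 25b + 6).

3(18b^3 + 45b^2 + 25b + 6)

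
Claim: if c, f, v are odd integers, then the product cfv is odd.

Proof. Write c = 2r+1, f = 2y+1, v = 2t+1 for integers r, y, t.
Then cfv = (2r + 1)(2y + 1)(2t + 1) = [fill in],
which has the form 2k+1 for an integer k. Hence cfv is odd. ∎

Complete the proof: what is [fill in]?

(2r + 1)(2y + 1)(2t + 1) = 8rty + 4rt + 4ry + 2r + 4ty + 2t + 2y + 1
= 2(4rty + 2rt + 2ry + r + 2ty + t + y) + 1.
Since 4rty + 2rt + 2ry + r + 2ty + t + y is an integer, the product is of the form 2k+1 for an integer k.

2(4rty + 2rt + 2ry + r + 2ty + t + y) + 1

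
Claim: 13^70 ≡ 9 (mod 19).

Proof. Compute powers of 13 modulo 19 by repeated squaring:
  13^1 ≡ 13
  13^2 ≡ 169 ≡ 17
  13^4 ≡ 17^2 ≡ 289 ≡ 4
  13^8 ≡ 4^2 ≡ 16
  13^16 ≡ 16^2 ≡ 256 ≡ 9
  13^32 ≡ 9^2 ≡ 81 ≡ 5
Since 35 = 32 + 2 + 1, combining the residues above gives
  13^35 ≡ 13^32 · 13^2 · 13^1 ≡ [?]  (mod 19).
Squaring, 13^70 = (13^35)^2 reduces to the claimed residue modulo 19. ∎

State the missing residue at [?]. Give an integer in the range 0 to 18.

3

13^32 · 13^2 · 13^1 ≡ 5 · 17 · 13 = 1105.
1105 mod 19 = 3, so 13^35 ≡ 3 (mod 19).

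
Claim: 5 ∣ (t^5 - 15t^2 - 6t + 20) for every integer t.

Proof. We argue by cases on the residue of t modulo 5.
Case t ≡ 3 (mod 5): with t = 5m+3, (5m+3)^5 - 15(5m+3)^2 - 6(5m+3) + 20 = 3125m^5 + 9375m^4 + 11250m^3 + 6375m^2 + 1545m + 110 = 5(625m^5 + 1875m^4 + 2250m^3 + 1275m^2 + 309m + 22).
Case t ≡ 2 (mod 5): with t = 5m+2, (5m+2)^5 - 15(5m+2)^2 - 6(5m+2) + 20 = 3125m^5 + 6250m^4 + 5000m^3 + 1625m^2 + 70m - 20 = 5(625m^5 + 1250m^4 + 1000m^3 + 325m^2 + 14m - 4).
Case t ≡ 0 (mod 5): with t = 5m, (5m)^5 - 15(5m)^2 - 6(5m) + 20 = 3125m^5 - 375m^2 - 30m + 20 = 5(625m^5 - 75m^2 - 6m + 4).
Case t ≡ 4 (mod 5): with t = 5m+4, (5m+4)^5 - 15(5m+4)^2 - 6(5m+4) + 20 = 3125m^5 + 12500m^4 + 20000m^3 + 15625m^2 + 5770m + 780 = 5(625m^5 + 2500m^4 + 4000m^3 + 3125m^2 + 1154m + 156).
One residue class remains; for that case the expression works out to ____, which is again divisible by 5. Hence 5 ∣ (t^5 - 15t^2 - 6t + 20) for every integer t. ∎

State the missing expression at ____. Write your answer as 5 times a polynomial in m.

5(625m^5 + 625m^4 + 250m^3 - 25m^2 - 31m)

The residues treated are {3, 2, 0, 4}, so the missing case is t ≡ 1 (mod 5); write t = 5m+1.
Then (5m+1)^5 - 15(5m+1)^2 - 6(5m+1) + 20 = 3125m^5 + 3125m^4 + 1250m^3 - 125m^2 - 155m = 5(625m^5 + 625m^4 + 250m^3 - 25m^2 - 31m).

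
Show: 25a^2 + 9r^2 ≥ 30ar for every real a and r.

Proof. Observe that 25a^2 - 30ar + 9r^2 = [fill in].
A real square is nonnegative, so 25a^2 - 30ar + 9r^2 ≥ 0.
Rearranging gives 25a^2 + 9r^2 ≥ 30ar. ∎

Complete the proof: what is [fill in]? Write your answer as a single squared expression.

25a^2 - 30ar + 9r^2 is a perfect-square trinomial: the outer terms are (5a)^2 and (3r)^2, and the cross term is -2·5a·3r.
So 25a^2 - 30ar + 9r^2 = (5a - 3r)^2 ≥ 0.

(5a - 3r)^2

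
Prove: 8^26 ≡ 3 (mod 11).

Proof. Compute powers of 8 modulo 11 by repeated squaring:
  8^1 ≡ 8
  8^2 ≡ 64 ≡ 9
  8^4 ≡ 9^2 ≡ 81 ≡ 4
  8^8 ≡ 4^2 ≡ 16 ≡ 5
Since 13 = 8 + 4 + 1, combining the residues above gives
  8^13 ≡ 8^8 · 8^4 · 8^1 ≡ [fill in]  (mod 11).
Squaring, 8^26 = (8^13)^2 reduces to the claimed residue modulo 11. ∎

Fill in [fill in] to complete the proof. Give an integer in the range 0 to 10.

8^8 · 8^4 · 8^1 ≡ 5 · 4 · 8 = 160.
160 mod 11 = 6, so 8^13 ≡ 6 (mod 11).

6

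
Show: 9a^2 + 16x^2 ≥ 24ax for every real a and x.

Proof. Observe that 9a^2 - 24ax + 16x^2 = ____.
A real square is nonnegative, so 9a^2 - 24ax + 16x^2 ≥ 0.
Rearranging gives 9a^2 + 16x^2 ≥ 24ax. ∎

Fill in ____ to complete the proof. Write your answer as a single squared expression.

The leading and trailing coefficients are 3^2 and 4^2, and 24 = 2·3·4, so the trinomial is (3a - 4x)^2.
Hence 9a^2 - 24ax + 16x^2 ≥ 0.

(3a - 4x)^2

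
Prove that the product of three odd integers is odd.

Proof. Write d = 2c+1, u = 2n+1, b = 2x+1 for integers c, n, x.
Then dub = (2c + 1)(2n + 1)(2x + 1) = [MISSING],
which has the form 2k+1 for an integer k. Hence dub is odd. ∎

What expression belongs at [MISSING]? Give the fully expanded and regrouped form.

Expanding: (2c + 1)(2n + 1)(2x + 1) = 8cnx + 4cn + 4cx + 2c + 4nx + 2n + 2x + 1.
Every term except the constant is even, so this is 2(4cnx + 2cn + 2cx + c + 2nx + n + x) + 1,
and 4cnx + 2cn + 2cx + c + 2nx + n + x ∈ ℤ gives the required form.

2(4cnx + 2cn + 2cx + c + 2nx + n + x) + 1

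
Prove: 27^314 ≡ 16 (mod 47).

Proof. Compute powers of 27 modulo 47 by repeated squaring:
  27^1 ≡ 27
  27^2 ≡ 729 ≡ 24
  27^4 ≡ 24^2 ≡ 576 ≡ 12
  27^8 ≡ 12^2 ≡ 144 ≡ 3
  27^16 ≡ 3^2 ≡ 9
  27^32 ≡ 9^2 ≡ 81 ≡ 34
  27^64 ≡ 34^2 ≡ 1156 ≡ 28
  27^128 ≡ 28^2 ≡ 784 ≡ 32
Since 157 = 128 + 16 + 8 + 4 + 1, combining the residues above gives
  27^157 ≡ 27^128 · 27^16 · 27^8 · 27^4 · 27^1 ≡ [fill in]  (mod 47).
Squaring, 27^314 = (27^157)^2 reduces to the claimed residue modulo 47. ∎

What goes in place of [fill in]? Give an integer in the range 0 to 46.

27^128 · 27^16 · 27^8 · 27^4 · 27^1 ≡ 32 · 9 · 3 · 12 · 27 = 279936.
279936 mod 47 = 4, so 27^157 ≡ 4 (mod 47).

4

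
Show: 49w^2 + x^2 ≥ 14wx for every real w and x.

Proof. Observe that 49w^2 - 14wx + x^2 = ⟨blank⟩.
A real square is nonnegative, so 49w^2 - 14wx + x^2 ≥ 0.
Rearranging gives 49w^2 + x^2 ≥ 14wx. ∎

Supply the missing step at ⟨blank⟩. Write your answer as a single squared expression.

The leading and trailing coefficients are 7^2 and 1^2, and 14 = 2·7·1, so the trinomial is (7w - x)^2.
Hence 49w^2 - 14wx + x^2 ≥ 0.

(7w - x)^2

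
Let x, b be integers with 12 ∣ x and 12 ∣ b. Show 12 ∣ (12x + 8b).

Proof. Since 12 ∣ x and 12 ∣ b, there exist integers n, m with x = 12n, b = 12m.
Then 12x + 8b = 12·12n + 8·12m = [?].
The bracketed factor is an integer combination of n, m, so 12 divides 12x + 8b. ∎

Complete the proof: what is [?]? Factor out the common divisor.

Each term has a factor of 12: 12·12n + 8·12m = 12·(8m + 12n).
Since 8m + 12n is an integer, 12 ∣ (12x + 8b).

12(8m + 12n)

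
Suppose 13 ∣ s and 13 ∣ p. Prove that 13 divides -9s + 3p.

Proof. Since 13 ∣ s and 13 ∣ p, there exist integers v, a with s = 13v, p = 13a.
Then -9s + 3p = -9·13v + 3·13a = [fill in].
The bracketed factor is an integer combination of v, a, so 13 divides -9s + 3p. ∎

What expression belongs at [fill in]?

Pull the common 13 out of every term: -9·13v + 3·13a = 13(3a - 9v).
3a - 9v is an integer, which exhibits the divisibility.

13(3a - 9v)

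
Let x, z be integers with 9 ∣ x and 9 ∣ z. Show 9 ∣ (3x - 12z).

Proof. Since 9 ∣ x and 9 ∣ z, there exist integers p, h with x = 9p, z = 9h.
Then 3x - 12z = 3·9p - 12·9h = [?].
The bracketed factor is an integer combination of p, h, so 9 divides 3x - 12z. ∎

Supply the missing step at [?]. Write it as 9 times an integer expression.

9(-12h + 3p)

Each term has a factor of 9: 3·9p - 12·9h = 9·(-12h + 3p).
Since -12h + 3p is an integer, 9 ∣ (3x - 12z).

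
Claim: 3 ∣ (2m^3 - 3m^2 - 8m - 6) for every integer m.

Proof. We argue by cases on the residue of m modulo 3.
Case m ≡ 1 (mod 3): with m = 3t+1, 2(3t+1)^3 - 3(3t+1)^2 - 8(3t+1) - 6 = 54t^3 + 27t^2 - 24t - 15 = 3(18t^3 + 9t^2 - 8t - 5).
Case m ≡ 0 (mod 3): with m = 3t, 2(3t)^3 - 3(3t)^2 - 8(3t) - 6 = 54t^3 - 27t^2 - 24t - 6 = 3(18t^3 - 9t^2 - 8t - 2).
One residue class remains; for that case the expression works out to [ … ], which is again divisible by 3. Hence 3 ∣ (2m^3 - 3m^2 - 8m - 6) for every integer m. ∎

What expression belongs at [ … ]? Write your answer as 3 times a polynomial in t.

Only m ≡ 2 (mod 3) is unaccounted for. Put m = 3t+2:
2(3t+2)^3 - 3(3t+2)^2 - 8(3t+2) - 6 expands to 54t^3 + 81t^2 + 12t - 18,
and factoring out 3 leaves 3(18t^3 + 27t^2 + 4t - 6).

3(18t^3 + 27t^2 + 4t - 6)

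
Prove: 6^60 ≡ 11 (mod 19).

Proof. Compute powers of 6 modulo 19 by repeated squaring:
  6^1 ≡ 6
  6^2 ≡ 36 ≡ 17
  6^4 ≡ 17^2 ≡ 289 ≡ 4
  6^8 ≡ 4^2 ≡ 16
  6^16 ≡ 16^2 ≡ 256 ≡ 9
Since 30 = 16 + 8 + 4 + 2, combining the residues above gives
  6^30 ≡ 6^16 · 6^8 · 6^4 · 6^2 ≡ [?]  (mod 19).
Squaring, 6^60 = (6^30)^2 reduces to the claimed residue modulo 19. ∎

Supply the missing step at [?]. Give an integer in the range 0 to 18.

Multiply the listed residues: 9 · 16 · 4 · 17 = 144 → 576 → 9792.
Reducing modulo 19: 9792 = 515·19 + 7, so 6^30 ≡ 7.

7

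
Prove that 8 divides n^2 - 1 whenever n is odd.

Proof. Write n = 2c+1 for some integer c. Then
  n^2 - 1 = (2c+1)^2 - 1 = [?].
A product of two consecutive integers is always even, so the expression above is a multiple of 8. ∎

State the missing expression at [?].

(2c+1)^2 - 1 = 4c^2 + 4c + 1 - 1 = 4c^2 + 4c = 4c(c+1).
Since c and c+1 are consecutive, c(c+1) is even, and 4·(even) is a multiple of 8.

4c(c + 1)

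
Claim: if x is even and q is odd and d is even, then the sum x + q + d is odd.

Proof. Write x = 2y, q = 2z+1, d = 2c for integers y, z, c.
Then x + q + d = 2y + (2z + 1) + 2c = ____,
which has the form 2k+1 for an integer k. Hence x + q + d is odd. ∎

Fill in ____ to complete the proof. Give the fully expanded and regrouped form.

2(c + y + z) + 1

Expanding: 2y + (2z + 1) + 2c = 2c + 2y + 2z + 1.
Every term except the constant is even, so this is 2(c + y + z) + 1,
and c + y + z ∈ ℤ gives the required form.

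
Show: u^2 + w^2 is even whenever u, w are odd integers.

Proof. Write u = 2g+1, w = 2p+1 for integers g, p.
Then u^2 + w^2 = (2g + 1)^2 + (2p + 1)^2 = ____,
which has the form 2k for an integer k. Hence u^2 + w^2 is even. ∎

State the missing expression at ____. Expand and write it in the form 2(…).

2(2g^2 + 2g + 2p^2 + 2p + 1)

(2g + 1)^2 + (2p + 1)^2 = 4g^2 + 4g + 4p^2 + 4p + 2
= 2(2g^2 + 2g + 2p^2 + 2p + 1).
Since 2g^2 + 2g + 2p^2 + 2p + 1 is an integer, the sum of squares is of the form 2k for an integer k.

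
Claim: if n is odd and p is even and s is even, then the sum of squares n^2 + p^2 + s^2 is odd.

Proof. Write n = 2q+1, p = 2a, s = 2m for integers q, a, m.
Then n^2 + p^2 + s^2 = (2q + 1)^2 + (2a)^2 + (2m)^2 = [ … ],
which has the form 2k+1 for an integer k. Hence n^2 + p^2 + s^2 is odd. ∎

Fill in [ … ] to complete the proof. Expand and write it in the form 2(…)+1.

2(2a^2 + 2m^2 + 2q^2 + 2q) + 1

Expanding: (2q + 1)^2 + (2a)^2 + (2m)^2 = 4a^2 + 4m^2 + 4q^2 + 4q + 1.
Every term except the constant is even, so this is 2(2a^2 + 2m^2 + 2q^2 + 2q) + 1,
and 2a^2 + 2m^2 + 2q^2 + 2q ∈ ℤ gives the required form.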